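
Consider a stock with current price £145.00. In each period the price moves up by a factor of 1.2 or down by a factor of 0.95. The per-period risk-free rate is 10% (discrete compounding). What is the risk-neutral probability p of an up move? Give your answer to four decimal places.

Risk-neutral probability p = (1 + 0.1 − 0.95)/(1.2 − 0.95) = 0.1500/0.2500 = 0.6000

p = 0.6000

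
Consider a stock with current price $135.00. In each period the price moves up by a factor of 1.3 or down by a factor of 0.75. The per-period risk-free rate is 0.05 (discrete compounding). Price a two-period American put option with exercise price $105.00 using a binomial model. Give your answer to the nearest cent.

$5.45

Risk-neutral probability p = (1 + 0.05 − 0.75)/(1.3 − 0.75) = 0.3000/0.5500 = 0.5455
Terminal stock prices: S_uu = 228.2, S_ud = 131.6, S_dd = 75.94
Terminal payoffs (K − S): max(-123.2, 0) = 0, max(-26.62, 0) = 0, max(29.06, 0) = 29.06
Node u (S = 175.5): continuation = 1/1.05·[0.5455·0.0000 + 0.4545·0.0000] = 0.0000; exercise value = 0.0000 ≤ continuation, so V_u = 0.0000
Node d (S = 101.2): continuation = 1/1.05·[0.5455·0.0000 + 0.4545·29.0625] = 12.5812; exercise value = 3.7500 ≤ continuation, so V_d = 12.5812
Node 0 (S = 135): continuation = 1/1.05·[0.5455·0.0000 + 0.4545·12.5812] = 5.4464; exercise value = 0.0000 ≤ continuation, so V_0 = 5.4464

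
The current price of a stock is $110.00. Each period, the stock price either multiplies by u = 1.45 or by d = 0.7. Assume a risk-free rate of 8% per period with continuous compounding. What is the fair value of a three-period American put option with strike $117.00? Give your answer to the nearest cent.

Risk-neutral probability p = (e^0.08 − 0.7)/(1.45 − 0.7) = 0.3833/0.7500 = 0.5110
Terminal stock prices: S_uuu = 335.3, S_uud = 161.9, S_udd = 78.15, S_ddd = 37.73
Terminal payoffs (K − S): max(-218.3, 0) = 0, max(-44.89, 0) = 0, max(38.85, 0) = 38.85, max(79.27, 0) = 79.27
Node uu (S = 231.3): continuation = e^(−0.08)·[0.5110·0.0000 + 0.4890·0.0000] = 0.0000; exercise value = 0.0000 ≤ continuation, so V_uu = 0.0000
Node ud (S = 111.6): continuation = e^(−0.08)·[0.5110·0.0000 + 0.4890·38.8450] = 17.5330; exercise value = 5.3500 ≤ continuation, so V_ud = 17.5330
Node dd (S = 53.9): continuation = e^(−0.08)·[0.5110·38.8450 + 0.4890·79.2700] = 54.1046; exercise value = 63.1000 > continuation, so V_dd = 63.1000 (exercise)
Node u (S = 159.5): continuation = e^(−0.08)·[0.5110·0.0000 + 0.4890·17.5330] = 7.9137; exercise value = 0.0000 ≤ continuation, so V_u = 7.9137
Node d (S = 77): continuation = e^(−0.08)·[0.5110·17.5330 + 0.4890·63.1000] = 36.7520; exercise value = 40.0000 > continuation, so V_d = 40.0000 (exercise)
Node 0 (S = 110): continuation = e^(−0.08)·[0.5110·7.9137 + 0.4890·40.0000] = 21.7877; exercise value = 7.0000 ≤ continuation, so V_0 = 21.7877

$21.79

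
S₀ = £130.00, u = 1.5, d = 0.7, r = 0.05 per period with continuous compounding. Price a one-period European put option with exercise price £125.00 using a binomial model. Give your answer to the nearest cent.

£18.14

Risk-neutral probability p = (e^0.05 − 0.7)/(1.5 − 0.7) = 0.3513/0.8000 = 0.4391
Terminal stock prices: S_u = 195, S_d = 91
Terminal payoffs (K − S): max(-70, 0) = 0, max(34, 0) = 34
Node 0 (S = 130): V_0 = e^(−0.05)·[0.4391·0.0000 + 0.5609·34.0000] = 18.1409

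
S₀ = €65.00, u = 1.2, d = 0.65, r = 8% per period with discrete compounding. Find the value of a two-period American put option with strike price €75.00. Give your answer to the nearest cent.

€10.17

Risk-neutral probability p = (1 + 0.08 − 0.65)/(1.2 − 0.65) = 0.4300/0.5500 = 0.7818
Terminal stock prices: S_uu = 93.6, S_ud = 50.7, S_dd = 27.46
Terminal payoffs (K − S): max(-18.6, 0) = 0, max(24.3, 0) = 24.3, max(47.54, 0) = 47.54
Node u (S = 78): continuation = 1/1.08·[0.7818·0.0000 + 0.2182·24.3000] = 4.9091; exercise value = 0.0000 ≤ continuation, so V_u = 4.9091
Node d (S = 42.25): continuation = 1/1.08·[0.7818·24.3000 + 0.2182·47.5375] = 27.1944; exercise value = 32.7500 > continuation, so V_d = 32.7500 (exercise)
Node 0 (S = 65): continuation = 1/1.08·[0.7818·4.9091 + 0.2182·32.7500] = 10.1699; exercise value = 10.0000 ≤ continuation, so V_0 = 10.1699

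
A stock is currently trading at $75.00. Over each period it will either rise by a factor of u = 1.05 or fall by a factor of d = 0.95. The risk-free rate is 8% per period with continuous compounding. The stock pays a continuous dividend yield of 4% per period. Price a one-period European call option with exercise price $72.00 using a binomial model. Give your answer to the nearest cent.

$5.66

Per-period risk-free factor R = e^0.08 = 1.0833; dividend-adjusted growth = e^(0.08−0.04) = 1.0408.
Risk-neutral probability p = (1.0408 − 0.95)/(1.05 − 0.95) = 0.0908/0.1000 = 0.9081
Terminal stock prices: S_u = 78.75, S_d = 71.25
Terminal payoffs (S − K): max(6.75, 0) = 6.75, max(-0.75, 0) = 0
Node 0 (S = 75): V_0 = e^(−0.08)·[0.9081·6.7500 + 0.0919·0.0000] = 5.6585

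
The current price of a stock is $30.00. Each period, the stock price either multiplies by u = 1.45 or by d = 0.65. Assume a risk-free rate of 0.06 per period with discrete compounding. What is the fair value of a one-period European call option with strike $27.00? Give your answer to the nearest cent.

Risk-neutral probability p = (1 + 0.06 − 0.65)/(1.45 − 0.65) = 0.4100/0.8000 = 0.5125
Terminal stock prices: S_u = 43.5, S_d = 19.5
Terminal payoffs (S − K): max(16.5, 0) = 16.5, max(-7.5, 0) = 0
Node 0 (S = 30): V_0 = 1/1.06·[0.5125·16.5000 + 0.4875·0.0000] = 7.9776

$7.98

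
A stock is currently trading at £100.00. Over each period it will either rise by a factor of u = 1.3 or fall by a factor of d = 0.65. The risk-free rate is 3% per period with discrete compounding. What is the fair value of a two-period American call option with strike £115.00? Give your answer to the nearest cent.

£17.40

Risk-neutral probability p = (1 + 0.03 − 0.65)/(1.3 − 0.65) = 0.3800/0.6500 = 0.5846
Terminal stock prices: S_uu = 169, S_ud = 84.5, S_dd = 42.25
Terminal payoffs (S − K): max(54, 0) = 54, max(-30.5, 0) = 0, max(-72.75, 0) = 0
Node u (S = 130): continuation = 1/1.03·[0.5846·54.0000 + 0.4154·0.0000] = 30.6497; exercise value = 15.0000 ≤ continuation, so V_u = 30.6497
Node d (S = 65): continuation = 1/1.03·[0.5846·0.0000 + 0.4154·0.0000] = 0.0000; exercise value = 0.0000 ≤ continuation, so V_d = 0.0000
Node 0 (S = 100): continuation = 1/1.03·[0.5846·30.6497 + 0.4154·0.0000] = 17.3964; exercise value = 0.0000 ≤ continuation, so V_0 = 17.3964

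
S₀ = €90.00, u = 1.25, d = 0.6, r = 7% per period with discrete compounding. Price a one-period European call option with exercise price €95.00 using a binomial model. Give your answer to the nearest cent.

€11.83

Risk-neutral probability p = (1 + 0.07 − 0.6)/(1.25 − 0.6) = 0.4700/0.6500 = 0.7231
Terminal stock prices: S_u = 112.5, S_d = 54
Terminal payoffs (S − K): max(17.5, 0) = 17.5, max(-41, 0) = 0
Node 0 (S = 90): V_0 = 1/1.07·[0.7231·17.5000 + 0.2769·0.0000] = 11.8260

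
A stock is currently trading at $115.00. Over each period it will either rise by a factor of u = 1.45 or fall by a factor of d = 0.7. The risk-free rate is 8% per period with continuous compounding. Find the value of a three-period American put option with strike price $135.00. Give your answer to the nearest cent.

$29.72

Risk-neutral probability p = (e^0.08 − 0.7)/(1.45 − 0.7) = 0.3833/0.7500 = 0.5110
Terminal stock prices: S_uuu = 350.6, S_uud = 169.3, S_udd = 81.71, S_ddd = 39.44
Terminal payoffs (K − S): max(-215.6, 0) = 0, max(-34.25, 0) = 0, max(53.29, 0) = 53.29, max(95.56, 0) = 95.56
Node uu (S = 241.8): continuation = e^(−0.08)·[0.5110·0.0000 + 0.4890·0.0000] = 0.0000; exercise value = 0.0000 ≤ continuation, so V_uu = 0.0000
Node ud (S = 116.7): continuation = e^(−0.08)·[0.5110·0.0000 + 0.4890·53.2925] = 24.0540; exercise value = 18.2750 ≤ continuation, so V_ud = 24.0540
Node dd (S = 56.35): continuation = e^(−0.08)·[0.5110·53.2925 + 0.4890·95.5550] = 68.2707; exercise value = 78.6500 > continuation, so V_dd = 78.6500 (exercise)
Node u (S = 166.8): continuation = e^(−0.08)·[0.5110·0.0000 + 0.4890·24.0540] = 10.8570; exercise value = 0.0000 ≤ continuation, so V_u = 10.8570
Node d (S = 80.5): continuation = e^(−0.08)·[0.5110·24.0540 + 0.4890·78.6500] = 46.8470; exercise value = 54.5000 > continuation, so V_d = 54.5000 (exercise)
Node 0 (S = 115): continuation = e^(−0.08)·[0.5110·10.8570 + 0.4890·54.5000] = 29.7209; exercise value = 20.0000 ≤ continuation, so V_0 = 29.7209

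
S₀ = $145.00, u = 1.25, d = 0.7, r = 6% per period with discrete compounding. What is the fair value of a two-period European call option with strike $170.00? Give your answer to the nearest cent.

$21.57

Risk-neutral probability p = (1 + 0.06 − 0.7)/(1.25 − 0.7) = 0.3600/0.5500 = 0.6545
Terminal stock prices: S_uu = 226.6, S_ud = 126.9, S_dd = 71.05
Terminal payoffs (S − K): max(56.56, 0) = 56.56, max(-43.13, 0) = 0, max(-98.95, 0) = 0
Node u (S = 181.2): V_u = 1/1.06·[0.6545·56.5625 + 0.3455·0.0000] = 34.9271
Node d (S = 101.5): V_d = 1/1.06·[0.6545·0.0000 + 0.3455·0.0000] = 0.0000
Node 0 (S = 145): V_0 = 1/1.06·[0.6545·34.9271 + 0.3455·0.0000] = 21.5673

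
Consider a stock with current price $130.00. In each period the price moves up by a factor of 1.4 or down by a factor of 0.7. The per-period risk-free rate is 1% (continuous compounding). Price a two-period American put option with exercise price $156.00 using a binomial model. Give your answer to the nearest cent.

$42.77

Risk-neutral probability p = (e^0.01 − 0.7)/(1.4 − 0.7) = 0.3101/0.7000 = 0.4429
Terminal stock prices: S_uu = 254.8, S_ud = 127.4, S_dd = 63.7
Terminal payoffs (K − S): max(-98.8, 0) = 0, max(28.6, 0) = 28.6, max(92.3, 0) = 92.3
Node u (S = 182): continuation = e^(−0.01)·[0.4429·0.0000 + 0.5571·28.6000] = 15.7737; exercise value = 0.0000 ≤ continuation, so V_u = 15.7737
Node d (S = 91): continuation = e^(−0.01)·[0.4429·28.6000 + 0.5571·92.3000] = 63.4478; exercise value = 65.0000 > continuation, so V_d = 65.0000 (exercise)
Node 0 (S = 130): continuation = e^(−0.01)·[0.4429·15.7737 + 0.5571·65.0000] = 42.7664; exercise value = 26.0000 ≤ continuation, so V_0 = 42.7664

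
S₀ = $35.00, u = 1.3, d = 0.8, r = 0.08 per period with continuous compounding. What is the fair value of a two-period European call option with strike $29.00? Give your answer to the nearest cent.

$11.34

Risk-neutral probability p = (e^0.08 − 0.8)/(1.3 − 0.8) = 0.2833/0.5000 = 0.5666
Terminal stock prices: S_uu = 59.15, S_ud = 36.4, S_dd = 22.4
Terminal payoffs (S − K): max(30.15, 0) = 30.15, max(7.4, 0) = 7.4, max(-6.6, 0) = 0
Node u (S = 45.5): V_u = e^(−0.08)·[0.5666·30.1500 + 0.4334·7.4000] = 18.7296
Node d (S = 28): V_d = e^(−0.08)·[0.5666·7.4000 + 0.4334·0.0000] = 3.8703
Node 0 (S = 35): V_0 = e^(−0.08)·[0.5666·18.7296 + 0.4334·3.8703] = 11.3444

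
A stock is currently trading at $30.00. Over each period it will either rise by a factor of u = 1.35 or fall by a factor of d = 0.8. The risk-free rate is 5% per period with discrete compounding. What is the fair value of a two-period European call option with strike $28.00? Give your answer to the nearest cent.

Risk-neutral probability p = (1 + 0.05 − 0.8)/(1.35 − 0.8) = 0.2500/0.5500 = 0.4545
Terminal stock prices: S_uu = 54.68, S_ud = 32.4, S_dd = 19.2
Terminal payoffs (S − K): max(26.68, 0) = 26.68, max(4.4, 0) = 4.4, max(-8.8, 0) = 0
Node u (S = 40.5): V_u = 1/1.05·[0.4545·26.6750 + 0.5455·4.4000] = 13.8333
Node d (S = 24): V_d = 1/1.05·[0.4545·4.4000 + 0.5455·0.0000] = 1.9048
Node 0 (S = 30): V_0 = 1/1.05·[0.4545·13.8333 + 0.5455·1.9048] = 6.9779

$6.98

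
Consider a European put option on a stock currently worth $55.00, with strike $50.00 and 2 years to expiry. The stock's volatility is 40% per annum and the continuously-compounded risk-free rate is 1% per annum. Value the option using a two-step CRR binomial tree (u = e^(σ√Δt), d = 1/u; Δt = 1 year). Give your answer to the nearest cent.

$8.52

CRR parameters: u = e^(σ√Δt) = e^(0.4·√1) = 1.4918, d = 1/u = 0.6703
Per-period rate: rΔt = 0.01·1 = 0.01, so R = e^0.01 = 1.0101
Risk-neutral probability p = (e^0.01 − 0.6703)/(1.4918 − 0.6703) = 0.3397/0.8215 = 0.4135
Terminal stock prices: S_uu = 122.4, S_ud = 55, S_dd = 24.71
Terminal payoffs (K − S): max(-72.4, 0) = 0, max(-5, 0) = 0, max(25.29, 0) = 25.29
Node u (S = 82.05): V_u = e^(−0.01)·[0.4135·0.0000 + 0.5865·0.0000] = 0.0000
Node d (S = 36.87): V_d = e^(−0.01)·[0.4135·0.0000 + 0.5865·25.2869] = 14.6820
Node 0 (S = 55): V_0 = e^(−0.01)·[0.4135·0.0000 + 0.5865·14.6820] = 8.5247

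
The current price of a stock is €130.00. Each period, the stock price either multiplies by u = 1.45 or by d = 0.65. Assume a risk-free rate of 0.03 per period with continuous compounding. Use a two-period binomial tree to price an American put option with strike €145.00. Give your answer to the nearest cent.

Risk-neutral probability p = (e^0.03 − 0.65)/(1.45 − 0.65) = 0.3805/0.8000 = 0.4756
Terminal stock prices: S_uu = 273.3, S_ud = 122.5, S_dd = 54.93
Terminal payoffs (K − S): max(-128.3, 0) = 0, max(22.47, 0) = 22.47, max(90.07, 0) = 90.07
Node u (S = 188.5): continuation = e^(−0.03)·[0.4756·0.0000 + 0.5244·22.4750] = 11.4383; exercise value = 0.0000 ≤ continuation, so V_u = 11.4383
Node d (S = 84.5): continuation = e^(−0.03)·[0.4756·22.4750 + 0.5244·90.0750] = 56.2146; exercise value = 60.5000 > continuation, so V_d = 60.5000 (exercise)
Node 0 (S = 130): continuation = e^(−0.03)·[0.4756·11.4383 + 0.5244·60.5000] = 36.0693; exercise value = 15.0000 ≤ continuation, so V_0 = 36.0693

€36.07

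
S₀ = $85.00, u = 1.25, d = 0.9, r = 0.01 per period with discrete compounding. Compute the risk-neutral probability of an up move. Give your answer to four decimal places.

Risk-neutral probability p = (1 + 0.01 − 0.9)/(1.25 − 0.9) = 0.1100/0.3500 = 0.3143

p = 0.3143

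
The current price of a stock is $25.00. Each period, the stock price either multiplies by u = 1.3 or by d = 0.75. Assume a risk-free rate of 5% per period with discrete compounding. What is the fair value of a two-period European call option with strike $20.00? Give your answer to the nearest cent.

Risk-neutral probability p = (1 + 0.05 − 0.75)/(1.3 − 0.75) = 0.3000/0.5500 = 0.5455
Terminal stock prices: S_uu = 42.25, S_ud = 24.38, S_dd = 14.06
Terminal payoffs (S − K): max(22.25, 0) = 22.25, max(4.375, 0) = 4.375, max(-5.938, 0) = 0
Node u (S = 32.5): V_u = 1/1.05·[0.5455·22.2500 + 0.4545·4.3750] = 13.4524
Node d (S = 18.75): V_d = 1/1.05·[0.5455·4.3750 + 0.4545·0.0000] = 2.2727
Node 0 (S = 25): V_0 = 1/1.05·[0.5455·13.4524 + 0.4545·2.2727] = 7.9721

$7.97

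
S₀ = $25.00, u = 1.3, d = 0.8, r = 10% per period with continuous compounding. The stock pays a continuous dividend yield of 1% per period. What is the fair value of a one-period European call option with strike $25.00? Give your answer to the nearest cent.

$3.99

Per-period risk-free factor R = e^0.1 = 1.1052; dividend-adjusted growth = e^(0.1−0.01) = 1.0942.
Risk-neutral probability p = (1.0942 − 0.8)/(1.3 − 0.8) = 0.2942/0.5000 = 0.5883
Terminal stock prices: S_u = 32.5, S_d = 20
Terminal payoffs (S − K): max(7.5, 0) = 7.5, max(-5, 0) = 0
Node 0 (S = 25): V_0 = e^(−0.1)·[0.5883·7.5000 + 0.4117·0.0000] = 3.9927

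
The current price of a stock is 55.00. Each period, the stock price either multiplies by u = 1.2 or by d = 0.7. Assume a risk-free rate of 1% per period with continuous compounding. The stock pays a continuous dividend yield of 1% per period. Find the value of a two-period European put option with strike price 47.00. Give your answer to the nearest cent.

Per-period risk-free factor R = e^0.01 = 1.0101; dividend-adjusted growth = e^(0.01−0.01) = 1.0000.
Risk-neutral probability p = (1.0000 − 0.7)/(1.2 − 0.7) = 0.3000/0.5000 = 0.6000
Terminal stock prices: S_uu = 79.2, S_ud = 46.2, S_dd = 26.95
Terminal payoffs (K − S): max(-32.2, 0) = 0, max(0.8, 0) = 0.8, max(20.05, 0) = 20.05
Node u (S = 66): V_u = e^(−0.01)·[0.6000·0.0000 + 0.4000·0.8000] = 0.3168
Node d (S = 38.5): V_d = e^(−0.01)·[0.6000·0.8000 + 0.4000·20.0500] = 8.4154
Node 0 (S = 55): V_0 = e^(−0.01)·[0.6000·0.3168 + 0.4000·8.4154] = 3.5209

3.52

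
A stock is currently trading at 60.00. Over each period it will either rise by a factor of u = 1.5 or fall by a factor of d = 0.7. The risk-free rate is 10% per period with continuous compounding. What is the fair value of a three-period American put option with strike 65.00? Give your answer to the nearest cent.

12.18

Risk-neutral probability p = (e^0.1 − 0.7)/(1.5 − 0.7) = 0.4052/0.8000 = 0.5065
Terminal stock prices: S_uuu = 202.5, S_uud = 94.5, S_udd = 44.1, S_ddd = 20.58
Terminal payoffs (K − S): max(-137.5, 0) = 0, max(-29.5, 0) = 0, max(20.9, 0) = 20.9, max(44.42, 0) = 44.42
Node uu (S = 135): continuation = e^(−0.1)·[0.5065·0.0000 + 0.4935·0.0000] = 0.0000; exercise value = 0.0000 ≤ continuation, so V_uu = 0.0000
Node ud (S = 63): continuation = e^(−0.1)·[0.5065·0.0000 + 0.4935·20.9000] = 9.3333; exercise value = 2.0000 ≤ continuation, so V_ud = 9.3333
Node dd (S = 29.4): continuation = e^(−0.1)·[0.5065·20.9000 + 0.4935·44.4200] = 29.4144; exercise value = 35.6000 > continuation, so V_dd = 35.6000 (exercise)
Node u (S = 90): continuation = e^(−0.1)·[0.5065·0.0000 + 0.4935·9.3333] = 4.1680; exercise value = 0.0000 ≤ continuation, so V_u = 4.1680
Node d (S = 42): continuation = e^(−0.1)·[0.5065·9.3333 + 0.4935·35.6000] = 20.1751; exercise value = 23.0000 > continuation, so V_d = 23.0000 (exercise)
Node 0 (S = 60): continuation = e^(−0.1)·[0.5065·4.1680 + 0.4935·23.0000] = 12.1812; exercise value = 5.0000 ≤ continuation, so V_0 = 12.1812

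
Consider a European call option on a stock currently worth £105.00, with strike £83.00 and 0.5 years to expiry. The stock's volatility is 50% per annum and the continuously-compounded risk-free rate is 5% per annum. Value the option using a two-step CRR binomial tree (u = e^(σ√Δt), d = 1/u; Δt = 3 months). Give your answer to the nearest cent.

CRR parameters: u = e^(σ√Δt) = e^(0.5·√0.25) = 1.2840, d = 1/u = 0.7788
Per-period rate: rΔt = 0.05·0.25 = 0.0125, so R = e^0.0125 = 1.0126
Risk-neutral probability p = (e^0.0125 − 0.7788)/(1.2840 − 0.7788) = 0.2338/0.5052 = 0.4627
Terminal stock prices: S_uu = 173.1, S_ud = 105, S_dd = 63.69
Terminal payoffs (S − K): max(90.12, 0) = 90.12, max(22, 0) = 22, max(-19.31, 0) = 0
Node u (S = 134.8): V_u = e^(−0.0125)·[0.4627·90.1157 + 0.5373·22.0000] = 52.8537
Node d (S = 81.77): V_d = e^(−0.0125)·[0.4627·22.0000 + 0.5373·0.0000] = 10.0534
Node 0 (S = 105): V_0 = e^(−0.0125)·[0.4627·52.8537 + 0.5373·10.0534] = 29.4871

£29.49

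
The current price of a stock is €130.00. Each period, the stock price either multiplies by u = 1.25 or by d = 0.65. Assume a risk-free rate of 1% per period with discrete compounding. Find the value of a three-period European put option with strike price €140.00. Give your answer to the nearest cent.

Risk-neutral probability p = (1 + 0.01 − 0.65)/(1.25 − 0.65) = 0.3600/0.6000 = 0.6000
Terminal stock prices: S_uuu = 253.9, S_uud = 132, S_udd = 68.66, S_ddd = 35.7
Terminal payoffs (K − S): max(-113.9, 0) = 0, max(7.969, 0) = 7.969, max(71.34, 0) = 71.34, max(104.3, 0) = 104.3
Node uu (S = 203.1): V_uu = 1/1.01·[0.6000·0.0000 + 0.4000·7.9688] = 3.1559
Node ud (S = 105.6): V_ud = 1/1.01·[0.6000·7.9688 + 0.4000·71.3438] = 32.9889
Node dd (S = 54.93): V_dd = 1/1.01·[0.6000·71.3438 + 0.4000·104.2987] = 83.6889
Node u (S = 162.5): V_u = 1/1.01·[0.6000·3.1559 + 0.4000·32.9889] = 14.9397
Node d (S = 84.5): V_d = 1/1.01·[0.6000·32.9889 + 0.4000·83.6889] = 52.7414
Node 0 (S = 130): V_0 = 1/1.01·[0.6000·14.9397 + 0.4000·52.7414] = 29.7628

€29.76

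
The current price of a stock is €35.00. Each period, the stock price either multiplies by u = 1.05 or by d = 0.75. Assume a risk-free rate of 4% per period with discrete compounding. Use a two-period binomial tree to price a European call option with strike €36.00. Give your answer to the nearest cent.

€2.24

Risk-neutral probability p = (1 + 0.04 − 0.75)/(1.05 − 0.75) = 0.2900/0.3000 = 0.9667
Terminal stock prices: S_uu = 38.59, S_ud = 27.56, S_dd = 19.69
Terminal payoffs (S − K): max(2.587, 0) = 2.587, max(-8.438, 0) = 0, max(-16.31, 0) = 0
Node u (S = 36.75): V_u = 1/1.04·[0.9667·2.5875 + 0.0333·0.0000] = 2.4050
Node d (S = 26.25): V_d = 1/1.04·[0.9667·0.0000 + 0.0333·0.0000] = 0.0000
Node 0 (S = 35): V_0 = 1/1.04·[0.9667·2.4050 + 0.0333·0.0000] = 2.2355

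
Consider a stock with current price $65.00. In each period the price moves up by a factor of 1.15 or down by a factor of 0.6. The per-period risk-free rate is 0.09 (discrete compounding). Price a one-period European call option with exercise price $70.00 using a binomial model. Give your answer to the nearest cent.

Risk-neutral probability p = (1 + 0.09 − 0.6)/(1.15 − 0.6) = 0.4900/0.5500 = 0.8909
Terminal stock prices: S_u = 74.75, S_d = 39
Terminal payoffs (S − K): max(4.75, 0) = 4.75, max(-31, 0) = 0
Node 0 (S = 65): V_0 = 1/1.09·[0.8909·4.7500 + 0.1091·0.0000] = 3.8824

$3.88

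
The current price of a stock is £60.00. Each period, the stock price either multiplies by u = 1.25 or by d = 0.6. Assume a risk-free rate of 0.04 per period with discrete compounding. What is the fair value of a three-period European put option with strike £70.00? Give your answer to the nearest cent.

Risk-neutral probability p = (1 + 0.04 − 0.6)/(1.25 − 0.6) = 0.4400/0.6500 = 0.6769
Terminal stock prices: S_uuu = 117.2, S_uud = 56.25, S_udd = 27, S_ddd = 12.96
Terminal payoffs (K − S): max(-47.19, 0) = 0, max(13.75, 0) = 13.75, max(43, 0) = 43, max(57.04, 0) = 57.04
Node uu (S = 93.75): V_uu = 1/1.04·[0.6769·0.0000 + 0.3231·13.7500] = 4.2714
Node ud (S = 45): V_ud = 1/1.04·[0.6769·13.7500 + 0.3231·43.0000] = 22.3077
Node dd (S = 21.6): V_dd = 1/1.04·[0.6769·43.0000 + 0.3231·57.0400] = 45.7077
Node u (S = 75): V_u = 1/1.04·[0.6769·4.2714 + 0.3231·22.3077] = 9.7101
Node d (S = 36): V_d = 1/1.04·[0.6769·22.3077 + 0.3231·45.7077] = 28.7189
Node 0 (S = 60): V_0 = 1/1.04·[0.6769·9.7101 + 0.3231·28.7189] = 15.2418

£15.24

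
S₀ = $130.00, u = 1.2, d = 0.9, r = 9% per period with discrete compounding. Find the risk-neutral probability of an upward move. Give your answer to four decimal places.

p = 0.6333

Risk-neutral probability p = (1 + 0.09 − 0.9)/(1.2 − 0.9) = 0.1900/0.3000 = 0.6333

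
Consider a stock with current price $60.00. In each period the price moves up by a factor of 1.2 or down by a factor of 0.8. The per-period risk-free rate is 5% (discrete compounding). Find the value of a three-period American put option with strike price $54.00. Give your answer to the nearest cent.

Risk-neutral probability p = (1 + 0.05 − 0.8)/(1.2 − 0.8) = 0.2500/0.4000 = 0.6250
Terminal stock prices: S_uuu = 103.7, S_uud = 69.12, S_udd = 46.08, S_ddd = 30.72
Terminal payoffs (K − S): max(-49.68, 0) = 0, max(-15.12, 0) = 0, max(7.92, 0) = 7.92, max(23.28, 0) = 23.28
Node uu (S = 86.4): continuation = 1/1.05·[0.6250·0.0000 + 0.3750·0.0000] = 0.0000; exercise value = 0.0000 ≤ continuation, so V_uu = 0.0000
Node ud (S = 57.6): continuation = 1/1.05·[0.6250·0.0000 + 0.3750·7.9200] = 2.8286; exercise value = 0.0000 ≤ continuation, so V_ud = 2.8286
Node dd (S = 38.4): continuation = 1/1.05·[0.6250·7.9200 + 0.3750·23.2800] = 13.0286; exercise value = 15.6000 > continuation, so V_dd = 15.6000 (exercise)
Node u (S = 72): continuation = 1/1.05·[0.6250·0.0000 + 0.3750·2.8286] = 1.0102; exercise value = 0.0000 ≤ continuation, so V_u = 1.0102
Node d (S = 48): continuation = 1/1.05·[0.6250·2.8286 + 0.3750·15.6000] = 7.2551; exercise value = 6.0000 ≤ continuation, so V_d = 7.2551
Node 0 (S = 60): continuation = 1/1.05·[0.6250·1.0102 + 0.3750·7.2551] = 3.1924; exercise value = 0.0000 ≤ continuation, so V_0 = 3.1924

$3.19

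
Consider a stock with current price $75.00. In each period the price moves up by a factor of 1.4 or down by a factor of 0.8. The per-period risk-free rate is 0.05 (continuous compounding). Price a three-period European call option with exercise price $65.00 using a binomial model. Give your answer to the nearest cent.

$23.55

Risk-neutral probability p = (e^0.05 − 0.8)/(1.4 − 0.8) = 0.2513/0.6000 = 0.4188
Terminal stock prices: S_uuu = 205.8, S_uud = 117.6, S_udd = 67.2, S_ddd = 38.4
Terminal payoffs (S − K): max(140.8, 0) = 140.8, max(52.6, 0) = 52.6, max(2.2, 0) = 2.2, max(-26.6, 0) = 0
Node uu (S = 147): V_uu = e^(−0.05)·[0.4188·140.8000 + 0.5812·52.6000] = 85.1701
Node ud (S = 84): V_ud = e^(−0.05)·[0.4188·52.6000 + 0.5812·2.2000] = 22.1701
Node dd (S = 48): V_dd = e^(−0.05)·[0.4188·2.2000 + 0.5812·0.0000] = 0.8764
Node u (S = 105): V_u = e^(−0.05)·[0.4188·85.1701 + 0.5812·22.1701] = 46.1856
Node d (S = 60): V_d = e^(−0.05)·[0.4188·22.1701 + 0.5812·0.8764] = 9.3162
Node 0 (S = 75): V_0 = e^(−0.05)·[0.4188·46.1856 + 0.5812·9.3162] = 23.5492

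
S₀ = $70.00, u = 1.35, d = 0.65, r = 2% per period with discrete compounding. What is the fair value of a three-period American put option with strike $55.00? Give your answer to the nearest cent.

$8.77

Risk-neutral probability p = (1 + 0.02 − 0.65)/(1.35 − 0.65) = 0.3700/0.7000 = 0.5286
Terminal stock prices: S_uuu = 172.2, S_uud = 82.92, S_udd = 39.93, S_ddd = 19.22
Terminal payoffs (K − S): max(-117.2, 0) = 0, max(-27.92, 0) = 0, max(15.07, 0) = 15.07, max(35.78, 0) = 35.78
Node uu (S = 127.6): continuation = 1/1.02·[0.5286·0.0000 + 0.4714·0.0000] = 0.0000; exercise value = 0.0000 ≤ continuation, so V_uu = 0.0000
Node ud (S = 61.43): continuation = 1/1.02·[0.5286·0.0000 + 0.4714·15.0737] = 6.9669; exercise value = 0.0000 ≤ continuation, so V_ud = 6.9669
Node dd (S = 29.58): continuation = 1/1.02·[0.5286·15.0737 + 0.4714·35.7763] = 24.3466; exercise value = 25.4250 > continuation, so V_dd = 25.4250 (exercise)
Node u (S = 94.5): continuation = 1/1.02·[0.5286·0.0000 + 0.4714·6.9669] = 3.2200; exercise value = 0.0000 ≤ continuation, so V_u = 3.2200
Node d (S = 45.5): continuation = 1/1.02·[0.5286·6.9669 + 0.4714·25.4250] = 15.3613; exercise value = 9.5000 ≤ continuation, so V_d = 15.3613
Node 0 (S = 70): continuation = 1/1.02·[0.5286·3.2200 + 0.4714·15.3613] = 8.7684; exercise value = 0.0000 ≤ continuation, so V_0 = 8.7684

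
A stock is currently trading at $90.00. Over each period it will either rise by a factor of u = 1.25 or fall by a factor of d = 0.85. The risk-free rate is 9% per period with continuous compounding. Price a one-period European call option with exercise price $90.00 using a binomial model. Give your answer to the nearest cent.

$12.55

Risk-neutral probability p = (e^0.09 − 0.85)/(1.25 − 0.85) = 0.2442/0.4000 = 0.6104
Terminal stock prices: S_u = 112.5, S_d = 76.5
Terminal payoffs (S − K): max(22.5, 0) = 22.5, max(-13.5, 0) = 0
Node 0 (S = 90): V_0 = e^(−0.09)·[0.6104·22.5000 + 0.3896·0.0000] = 12.5527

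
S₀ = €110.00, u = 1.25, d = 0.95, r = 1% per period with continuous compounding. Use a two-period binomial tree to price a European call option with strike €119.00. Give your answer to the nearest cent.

€5.73

Risk-neutral probability p = (e^0.01 − 0.95)/(1.25 − 0.95) = 0.0601/0.3000 = 0.2002
Terminal stock prices: S_uu = 171.9, S_ud = 130.6, S_dd = 99.27
Terminal payoffs (S − K): max(52.88, 0) = 52.88, max(11.62, 0) = 11.62, max(-19.73, 0) = 0
Node u (S = 137.5): V_u = e^(−0.01)·[0.2002·52.8750 + 0.7998·11.6250] = 19.6841
Node d (S = 104.5): V_d = e^(−0.01)·[0.2002·11.6250 + 0.7998·0.0000] = 2.3038
Node 0 (S = 110): V_0 = e^(−0.01)·[0.2002·19.6841 + 0.7998·2.3038] = 5.7252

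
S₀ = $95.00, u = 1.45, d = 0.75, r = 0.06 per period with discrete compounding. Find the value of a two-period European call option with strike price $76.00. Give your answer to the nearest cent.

$33.59

Risk-neutral probability p = (1 + 0.06 − 0.75)/(1.45 − 0.75) = 0.3100/0.7000 = 0.4429
Terminal stock prices: S_uu = 199.7, S_ud = 103.3, S_dd = 53.44
Terminal payoffs (S − K): max(123.7, 0) = 123.7, max(27.31, 0) = 27.31, max(-22.56, 0) = 0
Node u (S = 137.8): V_u = 1/1.06·[0.4429·123.7375 + 0.5571·27.3125] = 66.0519
Node d (S = 71.25): V_d = 1/1.06·[0.4429·27.3125 + 0.5571·0.0000] = 11.4109
Node 0 (S = 95): V_0 = 1/1.06·[0.4429·66.0519 + 0.5571·11.4109] = 33.5934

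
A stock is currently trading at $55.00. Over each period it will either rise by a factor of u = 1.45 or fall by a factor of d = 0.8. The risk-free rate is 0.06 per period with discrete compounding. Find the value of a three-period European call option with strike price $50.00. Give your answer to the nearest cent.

Risk-neutral probability p = (1 + 0.06 − 0.8)/(1.45 − 0.8) = 0.2600/0.6500 = 0.4000
Terminal stock prices: S_uuu = 167.7, S_uud = 92.51, S_udd = 51.04, S_ddd = 28.16
Terminal payoffs (S − K): max(117.7, 0) = 117.7, max(42.51, 0) = 42.51, max(1.04, 0) = 1.04, max(-21.84, 0) = 0
Node uu (S = 115.6): V_uu = 1/1.06·[0.4000·117.6744 + 0.6000·42.5100] = 68.4677
Node ud (S = 63.8): V_ud = 1/1.06·[0.4000·42.5100 + 0.6000·1.0400] = 16.6302
Node dd (S = 35.2): V_dd = 1/1.06·[0.4000·1.0400 + 0.6000·0.0000] = 0.3925
Node u (S = 79.75): V_u = 1/1.06·[0.4000·68.4677 + 0.6000·16.6302] = 35.2502
Node d (S = 44): V_d = 1/1.06·[0.4000·16.6302 + 0.6000·0.3925] = 6.4977
Node 0 (S = 55): V_0 = 1/1.06·[0.4000·35.2502 + 0.6000·6.4977] = 16.9799

$16.98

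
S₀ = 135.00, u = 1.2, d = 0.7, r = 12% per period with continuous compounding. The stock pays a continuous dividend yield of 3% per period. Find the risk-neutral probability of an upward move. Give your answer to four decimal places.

Per-period risk-free factor R = e^0.12 = 1.1275; dividend-adjusted growth = e^(0.12−0.03) = 1.0942.
Risk-neutral probability p = (1.0942 − 0.7)/(1.2 − 0.7) = 0.3942/0.5000 = 0.7883

p = 0.7883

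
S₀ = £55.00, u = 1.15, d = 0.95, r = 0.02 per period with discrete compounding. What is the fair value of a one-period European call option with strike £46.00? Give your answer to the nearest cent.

£9.90

Risk-neutral probability p = (1 + 0.02 − 0.95)/(1.15 − 0.95) = 0.0700/0.2000 = 0.3500
Terminal stock prices: S_u = 63.25, S_d = 52.25
Terminal payoffs (S − K): max(17.25, 0) = 17.25, max(6.25, 0) = 6.25
Node 0 (S = 55): V_0 = 1/1.02·[0.3500·17.2500 + 0.6500·6.2500] = 9.9020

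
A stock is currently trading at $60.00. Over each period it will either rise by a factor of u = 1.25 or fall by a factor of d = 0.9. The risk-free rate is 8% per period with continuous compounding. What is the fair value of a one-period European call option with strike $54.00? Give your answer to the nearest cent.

$10.15

Risk-neutral probability p = (e^0.08 − 0.9)/(1.25 − 0.9) = 0.1833/0.3500 = 0.5237
Terminal stock prices: S_u = 75, S_d = 54
Terminal payoffs (S − K): max(21, 0) = 21, max(0, 0) = 0
Node 0 (S = 60): V_0 = e^(−0.08)·[0.5237·21.0000 + 0.4763·0.0000] = 10.1517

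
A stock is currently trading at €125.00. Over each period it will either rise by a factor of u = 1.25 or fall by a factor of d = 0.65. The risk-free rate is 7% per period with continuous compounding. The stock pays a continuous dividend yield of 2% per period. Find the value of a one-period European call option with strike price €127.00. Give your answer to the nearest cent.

Per-period risk-free factor R = e^0.07 = 1.0725; dividend-adjusted growth = e^(0.07−0.02) = 1.0513.
Risk-neutral probability p = (1.0513 − 0.65)/(1.25 − 0.65) = 0.4013/0.6000 = 0.6688
Terminal stock prices: S_u = 156.2, S_d = 81.25
Terminal payoffs (S − K): max(29.25, 0) = 29.25, max(-45.75, 0) = 0
Node 0 (S = 125): V_0 = e^(−0.07)·[0.6688·29.2500 + 0.3312·0.0000] = 18.2395

€18.24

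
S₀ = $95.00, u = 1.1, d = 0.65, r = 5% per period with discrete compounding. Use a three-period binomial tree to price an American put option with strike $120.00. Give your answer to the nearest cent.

$25.00

Risk-neutral probability p = (1 + 0.05 − 0.65)/(1.1 − 0.65) = 0.4000/0.4500 = 0.8889
Terminal stock prices: S_uuu = 126.4, S_uud = 74.72, S_udd = 44.15, S_ddd = 26.09
Terminal payoffs (K − S): max(-6.445, 0) = 0, max(45.28, 0) = 45.28, max(75.85, 0) = 75.85, max(93.91, 0) = 93.91
Node uu (S = 115): continuation = 1/1.05·[0.8889·0.0000 + 0.1111·45.2825] = 4.7918; exercise value = 5.0500 > continuation, so V_uu = 5.0500 (exercise)
Node ud (S = 67.93): continuation = 1/1.05·[0.8889·45.2825 + 0.1111·75.8487] = 46.3607; exercise value = 52.0750 > continuation, so V_ud = 52.0750 (exercise)
Node dd (S = 40.14): continuation = 1/1.05·[0.8889·75.8487 + 0.1111·93.9106] = 74.1482; exercise value = 79.8625 > continuation, so V_dd = 79.8625 (exercise)
Node u (S = 104.5): continuation = 1/1.05·[0.8889·5.0500 + 0.1111·52.0750] = 9.7857; exercise value = 15.5000 > continuation, so V_u = 15.5000 (exercise)
Node d (S = 61.75): continuation = 1/1.05·[0.8889·52.0750 + 0.1111·79.8625] = 52.5357; exercise value = 58.2500 > continuation, so V_d = 58.2500 (exercise)
Node 0 (S = 95): continuation = 1/1.05·[0.8889·15.5000 + 0.1111·58.2500] = 19.2857; exercise value = 25.0000 > continuation, so V_0 = 25.0000 (exercise)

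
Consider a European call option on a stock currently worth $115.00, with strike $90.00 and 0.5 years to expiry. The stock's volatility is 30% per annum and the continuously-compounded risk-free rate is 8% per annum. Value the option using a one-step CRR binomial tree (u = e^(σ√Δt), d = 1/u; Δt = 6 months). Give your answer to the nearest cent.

CRR parameters: u = e^(σ√Δt) = e^(0.3·√0.5) = 1.2363, d = 1/u = 0.8089
Per-period rate: rΔt = 0.08·0.5 = 0.04, so R = e^0.04 = 1.0408
Risk-neutral probability p = (e^0.04 − 0.8089)/(1.2363 − 0.8089) = 0.2320/0.4275 = 0.5426
Terminal stock prices: S_u = 142.2, S_d = 93.02
Terminal payoffs (S − K): max(52.18, 0) = 52.18, max(3.019, 0) = 3.019
Node 0 (S = 115): V_0 = e^(−0.04)·[0.5426·52.1758 + 0.4574·3.0187] = 28.5290

$28.53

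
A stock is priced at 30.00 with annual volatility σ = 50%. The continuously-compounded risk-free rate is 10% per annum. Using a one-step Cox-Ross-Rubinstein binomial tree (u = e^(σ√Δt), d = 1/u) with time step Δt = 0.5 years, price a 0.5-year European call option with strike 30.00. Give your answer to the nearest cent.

CRR parameters: u = e^(σ√Δt) = e^(0.5·√0.5) = 1.4241, d = 1/u = 0.7022
Per-period rate: rΔt = 0.1·0.5 = 0.05, so R = e^0.05 = 1.0513
Risk-neutral probability p = (e^0.05 − 0.7022)/(1.4241 − 0.7022) = 0.3491/0.7219 = 0.4835
Terminal stock prices: S_u = 42.72, S_d = 21.07
Terminal payoffs (S − K): max(12.72, 0) = 12.72, max(-8.934, 0) = 0
Node 0 (S = 30): V_0 = e^(−0.05)·[0.4835·12.7236 + 0.5165·0.0000] = 5.8523

5.85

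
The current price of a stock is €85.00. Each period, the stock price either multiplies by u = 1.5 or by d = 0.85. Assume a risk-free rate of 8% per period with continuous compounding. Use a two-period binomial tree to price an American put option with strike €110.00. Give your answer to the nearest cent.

Risk-neutral probability p = (e^0.08 − 0.85)/(1.5 − 0.85) = 0.2333/0.6500 = 0.3589
Terminal stock prices: S_uu = 191.2, S_ud = 108.4, S_dd = 61.41
Terminal payoffs (K − S): max(-81.25, 0) = 0, max(1.625, 0) = 1.625, max(48.59, 0) = 48.59
Node u (S = 127.5): continuation = e^(−0.08)·[0.3589·0.0000 + 0.6411·1.6250] = 0.9617; exercise value = 0.0000 ≤ continuation, so V_u = 0.9617
Node d (S = 72.25): continuation = e^(−0.08)·[0.3589·1.6250 + 0.6411·48.5875] = 29.2928; exercise value = 37.7500 > continuation, so V_d = 37.7500 (exercise)
Node 0 (S = 85): continuation = e^(−0.08)·[0.3589·0.9617 + 0.6411·37.7500] = 22.6593; exercise value = 25.0000 > continuation, so V_0 = 25.0000 (exercise)

€25.00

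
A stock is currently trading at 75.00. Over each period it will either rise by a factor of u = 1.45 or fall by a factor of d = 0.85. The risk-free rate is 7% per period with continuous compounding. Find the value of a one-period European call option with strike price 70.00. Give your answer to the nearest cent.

Risk-neutral probability p = (e^0.07 − 0.85)/(1.45 − 0.85) = 0.2225/0.6000 = 0.3708
Terminal stock prices: S_u = 108.8, S_d = 63.75
Terminal payoffs (S − K): max(38.75, 0) = 38.75, max(-6.25, 0) = 0
Node 0 (S = 75): V_0 = e^(−0.07)·[0.3708·38.7500 + 0.6292·0.0000] = 13.3988

13.40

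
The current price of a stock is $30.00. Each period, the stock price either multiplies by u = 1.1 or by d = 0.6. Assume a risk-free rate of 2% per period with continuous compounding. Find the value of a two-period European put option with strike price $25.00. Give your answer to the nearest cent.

$1.69

Risk-neutral probability p = (e^0.02 − 0.6)/(1.1 − 0.6) = 0.4202/0.5000 = 0.8404
Terminal stock prices: S_uu = 36.3, S_ud = 19.8, S_dd = 10.8
Terminal payoffs (K − S): max(-11.3, 0) = 0, max(5.2, 0) = 5.2, max(14.2, 0) = 14.2
Node u (S = 33): V_u = e^(−0.02)·[0.8404·0.0000 + 0.1596·5.2000] = 0.8135
Node d (S = 18): V_d = e^(−0.02)·[0.8404·5.2000 + 0.1596·14.2000] = 6.5050
Node 0 (S = 30): V_0 = e^(−0.02)·[0.8404·0.8135 + 0.1596·6.5050] = 1.6877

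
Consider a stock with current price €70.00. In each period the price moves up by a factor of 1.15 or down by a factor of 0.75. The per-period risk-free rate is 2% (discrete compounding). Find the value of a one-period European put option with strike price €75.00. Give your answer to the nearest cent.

€7.17

Risk-neutral probability p = (1 + 0.02 − 0.75)/(1.15 − 0.75) = 0.2700/0.4000 = 0.6750
Terminal stock prices: S_u = 80.5, S_d = 52.5
Terminal payoffs (K − S): max(-5.5, 0) = 0, max(22.5, 0) = 22.5
Node 0 (S = 70): V_0 = 1/1.02·[0.6750·0.0000 + 0.3250·22.5000] = 7.1691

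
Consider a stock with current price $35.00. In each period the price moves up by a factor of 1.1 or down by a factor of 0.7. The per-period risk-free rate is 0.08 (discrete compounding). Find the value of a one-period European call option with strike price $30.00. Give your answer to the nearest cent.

Risk-neutral probability p = (1 + 0.08 − 0.7)/(1.1 − 0.7) = 0.3800/0.4000 = 0.9500
Terminal stock prices: S_u = 38.5, S_d = 24.5
Terminal payoffs (S − K): max(8.5, 0) = 8.5, max(-5.5, 0) = 0
Node 0 (S = 35): V_0 = 1/1.08·[0.9500·8.5000 + 0.0500·0.0000] = 7.4769

$7.48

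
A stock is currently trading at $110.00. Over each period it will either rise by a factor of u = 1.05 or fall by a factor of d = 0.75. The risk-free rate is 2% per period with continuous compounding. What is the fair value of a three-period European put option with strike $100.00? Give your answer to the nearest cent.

$2.99

Risk-neutral probability p = (e^0.02 − 0.75)/(1.05 − 0.75) = 0.2702/0.3000 = 0.9007
Terminal stock prices: S_uuu = 127.3, S_uud = 90.96, S_udd = 64.97, S_ddd = 46.41
Terminal payoffs (K − S): max(-27.34, 0) = 0, max(9.044, 0) = 9.044, max(35.03, 0) = 35.03, max(53.59, 0) = 53.59
Node uu (S = 121.3): V_uu = e^(−0.02)·[0.9007·0.0000 + 0.0993·9.0437] = 0.8805
Node ud (S = 86.62): V_ud = e^(−0.02)·[0.9007·9.0437 + 0.0993·35.0312] = 11.3949
Node dd (S = 61.88): V_dd = e^(−0.02)·[0.9007·35.0312 + 0.0993·53.5938] = 36.1449
Node u (S = 115.5): V_u = e^(−0.02)·[0.9007·0.8805 + 0.0993·11.3949] = 1.8868
Node d (S = 82.5): V_d = e^(−0.02)·[0.9007·11.3949 + 0.0993·36.1449] = 13.5789
Node 0 (S = 110): V_0 = e^(−0.02)·[0.9007·1.8868 + 0.0993·13.5789] = 2.9878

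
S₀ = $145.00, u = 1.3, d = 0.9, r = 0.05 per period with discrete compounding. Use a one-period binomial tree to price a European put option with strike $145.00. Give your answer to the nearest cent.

Risk-neutral probability p = (1 + 0.05 − 0.9)/(1.3 − 0.9) = 0.1500/0.4000 = 0.3750
Terminal stock prices: S_u = 188.5, S_d = 130.5
Terminal payoffs (K − S): max(-43.5, 0) = 0, max(14.5, 0) = 14.5
Node 0 (S = 145): V_0 = 1/1.05·[0.3750·0.0000 + 0.6250·14.5000] = 8.6310

$8.63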